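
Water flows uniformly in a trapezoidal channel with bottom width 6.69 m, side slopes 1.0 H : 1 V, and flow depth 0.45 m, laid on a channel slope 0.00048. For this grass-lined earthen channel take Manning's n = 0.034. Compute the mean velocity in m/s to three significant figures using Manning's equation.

0.352 m/s

A = (b + z·y)·y = (6.69 + 1.0×0.45)×0.45 = 3.213 m²
P = b + 2y√(1+z²) = 6.69 + 2×0.45×√(1+1.0²) = 7.963 m
R = A/P = 3.213/7.963 = 0.4035 m
Q = (1/n)·A·R^(2/3)·S^(1/2) = (1/0.034) × 3.213 × 0.4035^(2/3) × 0.00048^(1/2) = 1.131 m³/s
V = Q/A = 1.131/3.213 = 0.3519 m/s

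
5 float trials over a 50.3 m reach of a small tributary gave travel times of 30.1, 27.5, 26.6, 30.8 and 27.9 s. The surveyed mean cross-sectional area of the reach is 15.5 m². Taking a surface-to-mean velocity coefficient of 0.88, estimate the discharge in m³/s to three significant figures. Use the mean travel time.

t̄ = (30.1 + 27.5 + 26.6 + 30.8 + 27.9) / 5 = 28.58 s
v_surface = L / t̄ = 50.3 / 28.58 = 1.760 m/s
v_mean = 0.88 × 1.760 = 1.549 m/s
Q = A × v_mean = 15.5 × 1.549 = 24.01 m³/s

24.0 m³/s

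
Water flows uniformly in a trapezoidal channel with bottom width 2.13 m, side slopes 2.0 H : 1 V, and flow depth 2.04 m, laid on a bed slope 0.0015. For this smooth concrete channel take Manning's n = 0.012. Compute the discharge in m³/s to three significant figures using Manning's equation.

44.2 m³/s

A = (b + z·y)·y = (2.13 + 2.0×2.04)×2.04 = 12.67 m²
P = b + 2y√(1+z²) = 2.13 + 2×2.04×√(1+2.0²) = 11.25 m
R = A/P = 12.67/11.25 = 1.126 m
Q = (1/n)·A·R^(2/3)·S^(1/2) = (1/0.012) × 12.67 × 1.126^(2/3) × 0.0015^(1/2) = 44.25 m³/s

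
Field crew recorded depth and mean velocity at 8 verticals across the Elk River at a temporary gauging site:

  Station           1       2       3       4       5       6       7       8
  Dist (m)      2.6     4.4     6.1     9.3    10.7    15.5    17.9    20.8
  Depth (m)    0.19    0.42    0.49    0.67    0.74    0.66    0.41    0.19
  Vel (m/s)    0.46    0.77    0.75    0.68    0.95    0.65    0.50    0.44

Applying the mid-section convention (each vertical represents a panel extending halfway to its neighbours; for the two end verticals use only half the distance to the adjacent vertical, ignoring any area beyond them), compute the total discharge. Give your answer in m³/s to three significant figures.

w_1 = (4.4 − 2.6)/2 = 0.9 m; q_1 = 0.46 × 0.19 × 0.9 = 0.07866 m³/s
w_2 = (6.1 − 2.6)/2 = 1.75 m; q_2 = 0.77 × 0.42 × 1.75 = 0.5660 m³/s
w_3 = (9.3 − 4.4)/2 = 2.45 m; q_3 = 0.75 × 0.49 × 2.45 = 0.9004 m³/s
w_4 = (10.7 − 6.1)/2 = 2.3 m; q_4 = 0.68 × 0.67 × 2.3 = 1.048 m³/s
w_5 = (15.5 − 9.3)/2 = 3.1 m; q_5 = 0.95 × 0.74 × 3.1 = 2.179 m³/s
w_6 = (17.9 − 10.7)/2 = 3.6 m; q_6 = 0.65 × 0.66 × 3.6 = 1.544 m³/s
w_7 = (20.8 − 15.5)/2 = 2.65 m; q_7 = 0.50 × 0.41 × 2.65 = 0.5433 m³/s
w_8 = (20.8 − 17.9)/2 = 1.45 m; q_8 = 0.44 × 0.19 × 1.45 = 0.1212 m³/s
Q = Σ qᵢ = 6.981 m³/s

6.98 m³/s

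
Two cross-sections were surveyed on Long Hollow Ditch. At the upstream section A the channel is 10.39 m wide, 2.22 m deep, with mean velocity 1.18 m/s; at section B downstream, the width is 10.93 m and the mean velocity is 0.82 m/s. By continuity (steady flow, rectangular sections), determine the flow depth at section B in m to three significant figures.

Q = A₁V₁ = (10.39×2.22) × 1.18 = 27.22 m³/s
d₂ = Q/(b₂ V₂) = 27.22/(10.93×0.82) = 3.037 m

3.04 m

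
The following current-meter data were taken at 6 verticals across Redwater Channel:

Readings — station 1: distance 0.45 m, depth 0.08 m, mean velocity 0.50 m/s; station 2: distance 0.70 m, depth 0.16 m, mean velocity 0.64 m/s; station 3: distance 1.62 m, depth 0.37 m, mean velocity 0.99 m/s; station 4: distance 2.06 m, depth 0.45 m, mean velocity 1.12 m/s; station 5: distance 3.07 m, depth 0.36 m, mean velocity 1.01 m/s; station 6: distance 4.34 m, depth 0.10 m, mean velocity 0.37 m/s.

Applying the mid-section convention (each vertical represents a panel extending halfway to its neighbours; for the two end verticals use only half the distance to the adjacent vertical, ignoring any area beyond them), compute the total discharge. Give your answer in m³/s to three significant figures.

w_1 = (0.70 − 0.45)/2 = 0.125 m; q_1 = 0.50 × 0.08 × 0.125 = 0.005000 m³/s
w_2 = (1.62 − 0.45)/2 = 0.585 m; q_2 = 0.64 × 0.16 × 0.585 = 0.05990 m³/s
w_3 = (2.06 − 0.70)/2 = 0.68 m; q_3 = 0.99 × 0.37 × 0.68 = 0.2491 m³/s
w_4 = (3.07 − 1.62)/2 = 0.725 m; q_4 = 1.12 × 0.45 × 0.725 = 0.3654 m³/s
w_5 = (4.34 − 2.06)/2 = 1.14 m; q_5 = 1.01 × 0.36 × 1.14 = 0.4145 m³/s
w_6 = (4.34 − 3.07)/2 = 0.635 m; q_6 = 0.37 × 0.10 × 0.635 = 0.02350 m³/s
Q = Σ qᵢ = 1.117 m³/s

1.12 m³/s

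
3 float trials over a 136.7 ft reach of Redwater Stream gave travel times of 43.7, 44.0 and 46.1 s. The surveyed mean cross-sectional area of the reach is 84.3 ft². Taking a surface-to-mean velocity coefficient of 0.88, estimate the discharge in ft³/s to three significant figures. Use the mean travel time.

t̄ = (43.7 + 44.0 + 46.1) / 3 = 44.6 s
v_surface = L / t̄ = 136.7 / 44.6 = 3.065 ft/s
v_mean = 0.88 × 3.065 = 2.697 ft/s
Q = A × v_mean = 84.3 × 2.697 = 227.4 ft³/s

227 ft³/s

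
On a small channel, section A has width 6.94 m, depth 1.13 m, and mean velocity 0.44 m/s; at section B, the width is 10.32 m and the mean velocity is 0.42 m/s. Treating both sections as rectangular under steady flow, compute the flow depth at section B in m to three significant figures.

Q = A₁V₁ = (6.94×1.13) × 0.44 = 3.451 m³/s
d₂ = Q/(b₂ V₂) = 3.451/(10.32×0.42) = 0.7961 m

0.796 m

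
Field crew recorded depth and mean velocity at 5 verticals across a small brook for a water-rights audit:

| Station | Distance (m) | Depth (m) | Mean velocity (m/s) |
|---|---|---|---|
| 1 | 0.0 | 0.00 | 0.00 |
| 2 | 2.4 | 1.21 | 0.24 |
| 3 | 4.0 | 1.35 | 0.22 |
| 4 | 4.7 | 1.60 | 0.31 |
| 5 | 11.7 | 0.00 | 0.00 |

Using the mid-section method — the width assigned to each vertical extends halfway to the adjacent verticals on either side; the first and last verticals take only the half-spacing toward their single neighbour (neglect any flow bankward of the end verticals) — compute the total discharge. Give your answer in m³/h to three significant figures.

10200 m³/h

w_2 = (4.0 − 0.0)/2 = 2 m; q_2 = 0.24 × 1.21 × 2 = 0.5808 m³/s
w_3 = (4.7 − 2.4)/2 = 1.15 m; q_3 = 0.22 × 1.35 × 1.15 = 0.3416 m³/s
w_4 = (11.7 − 4.0)/2 = 3.85 m; q_4 = 0.31 × 1.60 × 3.85 = 1.910 m³/s
Stations 1, 5 contribute zero (depth or velocity is 0).
Q = Σ qᵢ = 2.832 m³/s
= 2.832 × 3600 = 10200 m³/h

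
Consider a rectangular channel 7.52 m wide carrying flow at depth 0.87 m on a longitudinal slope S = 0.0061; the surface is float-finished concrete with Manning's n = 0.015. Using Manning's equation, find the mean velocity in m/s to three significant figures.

A = b·y = 7.52 × 0.87 = 6.542 m²
P = b + 2y = 7.52 + 2×0.87 = 9.260 m
R = A/P = 6.542/9.260 = 0.7065 m
Q = (1/n)·A·R^(2/3)·S^(1/2) = (1/0.015) × 6.542 × 0.7065^(2/3) × 0.0061^(1/2) = 27.02 m³/s
V = Q/A = 27.02/6.542 = 4.130 m/s

4.13 m/s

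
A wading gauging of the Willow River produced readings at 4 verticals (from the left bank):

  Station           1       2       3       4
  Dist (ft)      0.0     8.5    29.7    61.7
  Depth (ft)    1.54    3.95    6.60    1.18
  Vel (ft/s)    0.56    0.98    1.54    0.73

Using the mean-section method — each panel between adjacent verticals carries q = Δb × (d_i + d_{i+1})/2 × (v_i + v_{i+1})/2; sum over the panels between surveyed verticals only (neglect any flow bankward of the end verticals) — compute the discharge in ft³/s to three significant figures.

Panel 1-2: Δb = 8.5 ft, d̄ = (1.54+3.95)/2 = 2.745, v̄ = (0.56+0.98)/2 = 0.77 → q = 8.5×2.745×0.77 = 17.97 ft³/s
Panel 2-3: Δb = 21.2 ft, d̄ = (3.95+6.60)/2 = 5.275, v̄ = (0.98+1.54)/2 = 1.26 → q = 21.2×5.275×1.26 = 140.9 ft³/s
Panel 3-4: Δb = 32 ft, d̄ = (6.60+1.18)/2 = 3.89, v̄ = (1.54+0.73)/2 = 1.135 → q = 32×3.89×1.135 = 141.3 ft³/s
Q = Σ q = 300.2 ft³/s

300 ft³/s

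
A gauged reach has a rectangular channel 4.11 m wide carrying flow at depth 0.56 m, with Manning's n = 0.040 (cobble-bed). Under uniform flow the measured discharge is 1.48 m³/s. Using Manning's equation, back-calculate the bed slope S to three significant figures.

0.00198

A = b·y = 4.11 × 0.56 = 2.302 m²
P = b + 2y = 4.11 + 2×0.56 = 5.230 m
R = A/P = 2.302/5.230 = 0.4401 m
S = (Q·n / (1·A·R^(2/3)))² = (1.48×0.040 / (1×2.302×0.5786))² = 0.001976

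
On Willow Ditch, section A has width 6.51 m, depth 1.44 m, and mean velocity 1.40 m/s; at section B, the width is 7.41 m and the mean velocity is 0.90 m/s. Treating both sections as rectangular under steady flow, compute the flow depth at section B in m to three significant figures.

Q = A₁V₁ = (6.51×1.44) × 1.40 = 13.12 m³/s
d₂ = Q/(b₂ V₂) = 13.12/(7.41×0.90) = 1.968 m

1.97 m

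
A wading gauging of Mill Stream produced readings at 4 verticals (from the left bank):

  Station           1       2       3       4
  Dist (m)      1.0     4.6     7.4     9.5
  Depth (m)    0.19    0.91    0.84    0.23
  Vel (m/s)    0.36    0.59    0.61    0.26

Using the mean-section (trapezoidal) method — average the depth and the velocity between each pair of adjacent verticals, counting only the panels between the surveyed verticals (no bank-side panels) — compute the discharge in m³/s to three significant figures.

2.90 m³/s

Panel 1-2: Δb = 3.6 m, d̄ = (0.19+0.91)/2 = 0.55, v̄ = (0.36+0.59)/2 = 0.475 → q = 3.6×0.55×0.475 = 0.9405 m³/s
Panel 2-3: Δb = 2.8 m, d̄ = (0.91+0.84)/2 = 0.875, v̄ = (0.59+0.61)/2 = 0.6 → q = 2.8×0.875×0.6 = 1.470 m³/s
Panel 3-4: Δb = 2.1 m, d̄ = (0.84+0.23)/2 = 0.535, v̄ = (0.61+0.26)/2 = 0.435 → q = 2.1×0.535×0.435 = 0.4887 m³/s
Q = Σ q = 2.899 m³/s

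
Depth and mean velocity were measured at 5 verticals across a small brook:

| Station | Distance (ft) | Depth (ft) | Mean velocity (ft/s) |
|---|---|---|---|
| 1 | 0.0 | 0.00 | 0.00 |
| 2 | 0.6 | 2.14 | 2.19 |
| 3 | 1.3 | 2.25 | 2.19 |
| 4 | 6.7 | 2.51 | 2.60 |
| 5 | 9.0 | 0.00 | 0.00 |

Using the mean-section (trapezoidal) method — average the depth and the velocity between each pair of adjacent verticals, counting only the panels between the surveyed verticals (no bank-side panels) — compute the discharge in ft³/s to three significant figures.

Panel 1-2: Δb = 0.6 ft, d̄ = (0.00+2.14)/2 = 1.07, v̄ = (0.00+2.19)/2 = 1.095 → q = 0.6×1.07×1.095 = 0.7030 ft³/s
Panel 2-3: Δb = 0.7 ft, d̄ = (2.14+2.25)/2 = 2.195, v̄ = (2.19+2.19)/2 = 2.19 → q = 0.7×2.195×2.19 = 3.365 ft³/s
Panel 3-4: Δb = 5.4 ft, d̄ = (2.25+2.51)/2 = 2.38, v̄ = (2.19+2.60)/2 = 2.395 → q = 5.4×2.38×2.395 = 30.78 ft³/s
Panel 4-5: Δb = 2.3 ft, d̄ = (2.51+0.00)/2 = 1.255, v̄ = (2.60+0.00)/2 = 1.3 → q = 2.3×1.255×1.3 = 3.752 ft³/s
Q = Σ q = 38.60 ft³/s

38.6 ft³/s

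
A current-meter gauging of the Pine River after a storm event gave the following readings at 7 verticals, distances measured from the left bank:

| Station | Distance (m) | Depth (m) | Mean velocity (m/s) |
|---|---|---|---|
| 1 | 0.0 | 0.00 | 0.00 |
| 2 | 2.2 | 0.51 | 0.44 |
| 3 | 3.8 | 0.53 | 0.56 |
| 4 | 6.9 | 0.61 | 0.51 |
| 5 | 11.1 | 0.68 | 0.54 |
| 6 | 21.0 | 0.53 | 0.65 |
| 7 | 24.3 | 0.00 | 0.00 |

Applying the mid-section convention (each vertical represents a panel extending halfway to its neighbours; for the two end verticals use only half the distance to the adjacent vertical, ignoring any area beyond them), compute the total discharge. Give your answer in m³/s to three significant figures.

7.12 m³/s

w_2 = (3.8 − 0.0)/2 = 1.9 m; q_2 = 0.44 × 0.51 × 1.9 = 0.4264 m³/s
w_3 = (6.9 − 2.2)/2 = 2.35 m; q_3 = 0.56 × 0.53 × 2.35 = 0.6975 m³/s
w_4 = (11.1 − 3.8)/2 = 3.65 m; q_4 = 0.51 × 0.61 × 3.65 = 1.136 m³/s
w_5 = (21.0 − 6.9)/2 = 7.05 m; q_5 = 0.54 × 0.68 × 7.05 = 2.589 m³/s
w_6 = (24.3 − 11.1)/2 = 6.6 m; q_6 = 0.65 × 0.53 × 6.6 = 2.274 m³/s
Stations 1, 7 contribute zero (depth or velocity is 0).
Q = Σ qᵢ = 7.122 m³/s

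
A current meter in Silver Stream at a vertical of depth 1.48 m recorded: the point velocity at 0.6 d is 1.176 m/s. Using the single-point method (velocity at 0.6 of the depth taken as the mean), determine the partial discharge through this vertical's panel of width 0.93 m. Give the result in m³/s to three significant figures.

1.62 m³/s

v̄ = v₀.₆ = 1.176 m/s
q = v̄ × d × w = 1.176 × 1.48 × 0.93 = 1.619 m³/s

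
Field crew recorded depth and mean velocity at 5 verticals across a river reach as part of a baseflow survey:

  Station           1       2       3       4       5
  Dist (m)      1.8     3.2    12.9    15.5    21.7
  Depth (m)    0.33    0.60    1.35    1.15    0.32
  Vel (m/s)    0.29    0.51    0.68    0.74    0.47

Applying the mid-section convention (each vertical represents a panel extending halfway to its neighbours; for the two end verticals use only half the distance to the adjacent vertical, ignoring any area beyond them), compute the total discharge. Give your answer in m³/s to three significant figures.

11.6 m³/s

w_1 = (3.2 − 1.8)/2 = 0.7 m; q_1 = 0.29 × 0.33 × 0.7 = 0.06699 m³/s
w_2 = (12.9 − 1.8)/2 = 5.55 m; q_2 = 0.51 × 0.60 × 5.55 = 1.698 m³/s
w_3 = (15.5 − 3.2)/2 = 6.15 m; q_3 = 0.68 × 1.35 × 6.15 = 5.646 m³/s
w_4 = (21.7 − 12.9)/2 = 4.4 m; q_4 = 0.74 × 1.15 × 4.4 = 3.744 m³/s
w_5 = (21.7 − 15.5)/2 = 3.1 m; q_5 = 0.47 × 0.32 × 3.1 = 0.4662 m³/s
Q = Σ qᵢ = 11.62 m³/s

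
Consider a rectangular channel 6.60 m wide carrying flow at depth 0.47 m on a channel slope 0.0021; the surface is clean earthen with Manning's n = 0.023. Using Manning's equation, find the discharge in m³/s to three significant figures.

3.42 m³/s

A = b·y = 6.60 × 0.47 = 3.102 m²
P = b + 2y = 6.60 + 2×0.47 = 7.540 m
R = A/P = 3.102/7.540 = 0.4114 m
Q = (1/n)·A·R^(2/3)·S^(1/2) = (1/0.023) × 3.102 × 0.4114^(2/3) × 0.0021^(1/2) = 3.419 m³/s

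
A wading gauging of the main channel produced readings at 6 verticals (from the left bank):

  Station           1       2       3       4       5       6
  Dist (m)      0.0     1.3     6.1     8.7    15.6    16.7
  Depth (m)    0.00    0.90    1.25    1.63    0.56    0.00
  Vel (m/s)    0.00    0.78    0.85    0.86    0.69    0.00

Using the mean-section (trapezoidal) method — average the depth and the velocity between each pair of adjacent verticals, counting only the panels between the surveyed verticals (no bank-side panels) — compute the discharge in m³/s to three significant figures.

13.6 m³/s

Panel 1-2: Δb = 1.3 m, d̄ = (0.00+0.90)/2 = 0.45, v̄ = (0.00+0.78)/2 = 0.39 → q = 1.3×0.45×0.39 = 0.2282 m³/s
Panel 2-3: Δb = 4.8 m, d̄ = (0.90+1.25)/2 = 1.075, v̄ = (0.78+0.85)/2 = 0.815 → q = 4.8×1.075×0.815 = 4.205 m³/s
Panel 3-4: Δb = 2.6 m, d̄ = (1.25+1.63)/2 = 1.44, v̄ = (0.85+0.86)/2 = 0.855 → q = 2.6×1.44×0.855 = 3.201 m³/s
Panel 4-5: Δb = 6.9 m, d̄ = (1.63+0.56)/2 = 1.095, v̄ = (0.86+0.69)/2 = 0.775 → q = 6.9×1.095×0.775 = 5.856 m³/s
Panel 5-6: Δb = 1.1 m, d̄ = (0.56+0.00)/2 = 0.28, v̄ = (0.69+0.00)/2 = 0.345 → q = 1.1×0.28×0.345 = 0.1063 m³/s
Q = Σ q = 13.60 m³/s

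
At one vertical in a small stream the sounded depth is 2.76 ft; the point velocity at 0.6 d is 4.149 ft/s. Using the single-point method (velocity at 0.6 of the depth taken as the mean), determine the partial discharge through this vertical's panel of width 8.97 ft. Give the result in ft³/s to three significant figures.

103 ft³/s

v̄ = v₀.₆ = 4.149 ft/s
q = v̄ × d × w = 4.149 × 2.76 × 8.97 = 102.7 ft³/s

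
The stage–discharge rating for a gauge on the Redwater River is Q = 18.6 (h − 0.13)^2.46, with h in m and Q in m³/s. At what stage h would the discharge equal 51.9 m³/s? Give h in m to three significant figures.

1.65 m

h − h₀ = (Q/C)^(1/b) = (51.9/18.6)^(1/2.46) = 1.518 m
h = 0.13 + 1.518 = 1.648 m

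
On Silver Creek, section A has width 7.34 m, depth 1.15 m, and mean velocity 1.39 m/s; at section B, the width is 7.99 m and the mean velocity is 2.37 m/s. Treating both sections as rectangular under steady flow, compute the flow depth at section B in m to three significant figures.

0.620 m

Q = A₁V₁ = (7.34×1.15) × 1.39 = 11.73 m³/s
d₂ = Q/(b₂ V₂) = 11.73/(7.99×2.37) = 0.6196 m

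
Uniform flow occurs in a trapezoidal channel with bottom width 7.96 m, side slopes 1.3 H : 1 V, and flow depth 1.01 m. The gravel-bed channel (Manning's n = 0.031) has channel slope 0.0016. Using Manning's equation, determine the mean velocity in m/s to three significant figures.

A = (b + z·y)·y = (7.96 + 1.3×1.01)×1.01 = 9.366 m²
P = b + 2y√(1+z²) = 7.96 + 2×1.01×√(1+1.3²) = 11.27 m
R = A/P = 9.366/11.27 = 0.8308 m
Q = (1/n)·A·R^(2/3)·S^(1/2) = (1/0.031) × 9.366 × 0.8308^(2/3) × 0.0016^(1/2) = 10.68 m³/s
V = Q/A = 10.68/9.366 = 1.140 m/s

1.14 m/s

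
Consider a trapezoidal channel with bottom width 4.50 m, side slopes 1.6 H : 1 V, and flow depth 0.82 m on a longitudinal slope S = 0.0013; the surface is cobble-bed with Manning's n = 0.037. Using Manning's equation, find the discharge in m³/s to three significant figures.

3.40 m³/s

A = (b + z·y)·y = (4.50 + 1.6×0.82)×0.82 = 4.766 m²
P = b + 2y√(1+z²) = 4.50 + 2×0.82×√(1+1.6²) = 7.594 m
R = A/P = 4.766/7.594 = 0.6276 m
Q = (1/n)·A·R^(2/3)·S^(1/2) = (1/0.037) × 4.766 × 0.6276^(2/3) × 0.0013^(1/2) = 3.404 m³/s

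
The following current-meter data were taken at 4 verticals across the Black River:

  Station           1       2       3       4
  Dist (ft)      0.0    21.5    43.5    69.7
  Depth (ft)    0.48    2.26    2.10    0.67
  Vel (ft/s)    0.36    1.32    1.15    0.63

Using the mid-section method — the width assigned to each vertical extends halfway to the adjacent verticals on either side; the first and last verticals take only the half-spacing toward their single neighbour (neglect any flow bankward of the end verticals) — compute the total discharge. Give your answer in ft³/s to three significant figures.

130 ft³/s

w_1 = (21.5 − 0.0)/2 = 10.75 ft; q_1 = 0.36 × 0.48 × 10.75 = 1.858 ft³/s
w_2 = (43.5 − 0.0)/2 = 21.75 ft; q_2 = 1.32 × 2.26 × 21.75 = 64.88 ft³/s
w_3 = (69.7 − 21.5)/2 = 24.1 ft; q_3 = 1.15 × 2.10 × 24.1 = 58.20 ft³/s
w_4 = (69.7 − 43.5)/2 = 13.1 ft; q_4 = 0.63 × 0.67 × 13.1 = 5.530 ft³/s
Q = Σ qᵢ = 130.5 ft³/s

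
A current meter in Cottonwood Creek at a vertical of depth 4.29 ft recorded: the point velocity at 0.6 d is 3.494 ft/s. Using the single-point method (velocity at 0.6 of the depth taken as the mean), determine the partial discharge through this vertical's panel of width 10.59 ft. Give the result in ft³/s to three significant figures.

v̄ = v₀.₆ = 3.494 ft/s
q = v̄ × d × w = 3.494 × 4.29 × 10.59 = 158.7 ft³/s

159 ft³/s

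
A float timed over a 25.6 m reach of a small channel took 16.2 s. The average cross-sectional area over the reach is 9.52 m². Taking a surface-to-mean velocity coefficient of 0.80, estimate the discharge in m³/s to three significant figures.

v_surface = L / t̄ = 25.6 / 16.2 = 1.580 m/s
v_mean = 0.80 × 1.580 = 1.264 m/s
Q = A × v_mean = 9.52 × 1.264 = 12.04 m³/s

12.0 m³/s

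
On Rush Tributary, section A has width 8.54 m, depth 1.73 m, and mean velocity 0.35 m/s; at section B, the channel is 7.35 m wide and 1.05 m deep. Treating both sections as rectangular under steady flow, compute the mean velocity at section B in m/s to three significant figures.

Q = A₁V₁ = (8.54×1.73) × 0.35 = 5.171 m³/s
A₂ = 7.35 × 1.05 = 7.718 m²
V₂ = Q/A₂ = 5.171/7.718 = 0.6700 m/s

0.670 m/s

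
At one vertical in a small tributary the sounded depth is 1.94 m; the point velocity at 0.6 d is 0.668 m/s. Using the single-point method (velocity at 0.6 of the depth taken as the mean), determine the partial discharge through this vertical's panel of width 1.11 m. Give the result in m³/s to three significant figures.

v̄ = v₀.₆ = 0.668 m/s
q = v̄ × d × w = 0.6680 × 1.94 × 1.11 = 1.438 m³/s

1.44 m³/s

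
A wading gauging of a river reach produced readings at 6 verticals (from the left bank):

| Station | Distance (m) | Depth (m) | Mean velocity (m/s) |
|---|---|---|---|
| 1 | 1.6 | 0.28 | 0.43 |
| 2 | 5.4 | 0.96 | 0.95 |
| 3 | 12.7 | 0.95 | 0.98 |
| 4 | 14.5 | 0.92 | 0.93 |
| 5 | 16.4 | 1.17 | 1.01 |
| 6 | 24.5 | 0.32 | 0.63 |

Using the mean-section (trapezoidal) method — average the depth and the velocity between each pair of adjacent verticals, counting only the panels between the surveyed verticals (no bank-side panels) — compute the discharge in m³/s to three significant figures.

Panel 1-2: Δb = 3.8 m, d̄ = (0.28+0.96)/2 = 0.62, v̄ = (0.43+0.95)/2 = 0.69 → q = 3.8×0.62×0.69 = 1.626 m³/s
Panel 2-3: Δb = 7.3 m, d̄ = (0.96+0.95)/2 = 0.955, v̄ = (0.95+0.98)/2 = 0.965 → q = 7.3×0.955×0.965 = 6.727 m³/s
Panel 3-4: Δb = 1.8 m, d̄ = (0.95+0.92)/2 = 0.935, v̄ = (0.98+0.93)/2 = 0.955 → q = 1.8×0.935×0.955 = 1.607 m³/s
Panel 4-5: Δb = 1.9 m, d̄ = (0.92+1.17)/2 = 1.045, v̄ = (0.93+1.01)/2 = 0.97 → q = 1.9×1.045×0.97 = 1.926 m³/s
Panel 5-6: Δb = 8.1 m, d̄ = (1.17+0.32)/2 = 0.745, v̄ = (1.01+0.63)/2 = 0.82 → q = 8.1×0.745×0.82 = 4.948 m³/s
Q = Σ q = 16.83 m³/s

16.8 m³/s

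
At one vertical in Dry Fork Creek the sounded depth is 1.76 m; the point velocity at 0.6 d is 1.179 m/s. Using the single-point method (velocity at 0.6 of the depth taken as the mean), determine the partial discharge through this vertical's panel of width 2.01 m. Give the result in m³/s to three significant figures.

4.17 m³/s

v̄ = v₀.₆ = 1.179 m/s
q = v̄ × d × w = 1.179 × 1.76 × 2.01 = 4.171 m³/s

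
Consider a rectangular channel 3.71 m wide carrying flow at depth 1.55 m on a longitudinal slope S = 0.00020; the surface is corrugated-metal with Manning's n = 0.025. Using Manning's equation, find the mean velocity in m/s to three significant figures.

0.505 m/s

A = b·y = 3.71 × 1.55 = 5.751 m²
P = b + 2y = 3.71 + 2×1.55 = 6.810 m
R = A/P = 5.751/6.810 = 0.8444 m
Q = (1/n)·A·R^(2/3)·S^(1/2) = (1/0.025) × 5.751 × 0.8444^(2/3) × 0.00020^(1/2) = 2.906 m³/s
V = Q/A = 2.906/5.751 = 0.5054 m/s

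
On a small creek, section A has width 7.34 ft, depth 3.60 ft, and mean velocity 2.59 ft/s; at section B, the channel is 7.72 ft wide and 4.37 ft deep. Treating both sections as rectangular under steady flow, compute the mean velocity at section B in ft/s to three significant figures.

2.03 ft/s

Q = A₁V₁ = (7.34×3.60) × 2.59 = 68.44 ft³/s
A₂ = 7.72 × 4.37 = 33.74 ft²
V₂ = Q/A₂ = 68.44/33.74 = 2.029 ft/s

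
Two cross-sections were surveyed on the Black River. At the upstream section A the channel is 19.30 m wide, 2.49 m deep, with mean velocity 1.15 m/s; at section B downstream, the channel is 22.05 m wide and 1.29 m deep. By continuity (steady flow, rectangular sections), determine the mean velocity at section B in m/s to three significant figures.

1.94 m/s

Q = A₁V₁ = (19.30×2.49) × 1.15 = 55.27 m³/s
A₂ = 22.05 × 1.29 = 28.44 m²
V₂ = Q/A₂ = 55.27/28.44 = 1.943 m/s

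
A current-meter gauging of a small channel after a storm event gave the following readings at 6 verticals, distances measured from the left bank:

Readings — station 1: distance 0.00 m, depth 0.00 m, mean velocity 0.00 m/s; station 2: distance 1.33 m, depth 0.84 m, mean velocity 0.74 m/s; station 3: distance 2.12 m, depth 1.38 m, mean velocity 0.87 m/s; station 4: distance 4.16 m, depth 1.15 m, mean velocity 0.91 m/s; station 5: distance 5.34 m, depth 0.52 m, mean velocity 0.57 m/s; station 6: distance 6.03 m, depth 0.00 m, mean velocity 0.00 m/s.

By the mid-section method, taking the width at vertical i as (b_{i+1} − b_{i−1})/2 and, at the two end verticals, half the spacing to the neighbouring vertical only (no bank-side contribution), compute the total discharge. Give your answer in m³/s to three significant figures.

4.32 m³/s

w_2 = (2.12 − 0.00)/2 = 1.06 m; q_2 = 0.74 × 0.84 × 1.06 = 0.6589 m³/s
w_3 = (4.16 − 1.33)/2 = 1.415 m; q_3 = 0.87 × 1.38 × 1.415 = 1.699 m³/s
w_4 = (5.34 − 2.12)/2 = 1.61 m; q_4 = 0.91 × 1.15 × 1.61 = 1.685 m³/s
w_5 = (6.03 − 4.16)/2 = 0.935 m; q_5 = 0.57 × 0.52 × 0.935 = 0.2771 m³/s
Stations 1, 6 contribute zero (depth or velocity is 0).
Q = Σ qᵢ = 4.320 m³/s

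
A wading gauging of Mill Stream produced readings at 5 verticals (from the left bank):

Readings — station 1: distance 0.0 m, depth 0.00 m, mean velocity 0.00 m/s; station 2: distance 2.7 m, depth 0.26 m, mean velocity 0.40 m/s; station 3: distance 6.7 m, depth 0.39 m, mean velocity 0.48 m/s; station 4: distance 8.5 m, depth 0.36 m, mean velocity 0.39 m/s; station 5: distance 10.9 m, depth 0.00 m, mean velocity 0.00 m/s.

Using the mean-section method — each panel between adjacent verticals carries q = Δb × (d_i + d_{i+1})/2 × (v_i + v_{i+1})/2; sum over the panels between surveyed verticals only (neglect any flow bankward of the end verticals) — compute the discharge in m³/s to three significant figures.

1.02 m³/s

Panel 1-2: Δb = 2.7 m, d̄ = (0.00+0.26)/2 = 0.13, v̄ = (0.00+0.40)/2 = 0.2 → q = 2.7×0.13×0.2 = 0.07020 m³/s
Panel 2-3: Δb = 4 m, d̄ = (0.26+0.39)/2 = 0.325, v̄ = (0.40+0.48)/2 = 0.44 → q = 4×0.325×0.44 = 0.5720 m³/s
Panel 3-4: Δb = 1.8 m, d̄ = (0.39+0.36)/2 = 0.375, v̄ = (0.48+0.39)/2 = 0.435 → q = 1.8×0.375×0.435 = 0.2936 m³/s
Panel 4-5: Δb = 2.4 m, d̄ = (0.36+0.00)/2 = 0.18, v̄ = (0.39+0.00)/2 = 0.195 → q = 2.4×0.18×0.195 = 0.08424 m³/s
Q = Σ q = 1.020 m³/s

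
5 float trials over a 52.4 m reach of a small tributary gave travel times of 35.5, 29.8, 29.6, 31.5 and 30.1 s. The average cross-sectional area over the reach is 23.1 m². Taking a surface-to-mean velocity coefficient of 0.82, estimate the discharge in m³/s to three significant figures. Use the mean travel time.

31.7 m³/s

t̄ = (35.5 + 29.8 + 29.6 + 31.5 + 30.1) / 5 = 31.3 s
v_surface = L / t̄ = 52.4 / 31.3 = 1.674 m/s
v_mean = 0.82 × 1.674 = 1.373 m/s
Q = A × v_mean = 23.1 × 1.373 = 31.71 m³/s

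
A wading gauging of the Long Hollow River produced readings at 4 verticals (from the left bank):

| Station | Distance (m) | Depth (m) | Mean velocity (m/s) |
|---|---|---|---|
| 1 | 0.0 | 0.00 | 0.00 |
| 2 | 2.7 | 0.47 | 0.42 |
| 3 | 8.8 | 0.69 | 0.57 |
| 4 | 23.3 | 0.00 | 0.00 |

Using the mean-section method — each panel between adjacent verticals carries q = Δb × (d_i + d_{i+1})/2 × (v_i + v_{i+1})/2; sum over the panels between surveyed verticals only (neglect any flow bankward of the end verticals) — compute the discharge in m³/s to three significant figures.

3.31 m³/s

Panel 1-2: Δb = 2.7 m, d̄ = (0.00+0.47)/2 = 0.235, v̄ = (0.00+0.42)/2 = 0.21 → q = 2.7×0.235×0.21 = 0.1332 m³/s
Panel 2-3: Δb = 6.1 m, d̄ = (0.47+0.69)/2 = 0.58, v̄ = (0.42+0.57)/2 = 0.495 → q = 6.1×0.58×0.495 = 1.751 m³/s
Panel 3-4: Δb = 14.5 m, d̄ = (0.69+0.00)/2 = 0.345, v̄ = (0.57+0.00)/2 = 0.285 → q = 14.5×0.345×0.285 = 1.426 m³/s
Q = Σ q = 3.310 m³/s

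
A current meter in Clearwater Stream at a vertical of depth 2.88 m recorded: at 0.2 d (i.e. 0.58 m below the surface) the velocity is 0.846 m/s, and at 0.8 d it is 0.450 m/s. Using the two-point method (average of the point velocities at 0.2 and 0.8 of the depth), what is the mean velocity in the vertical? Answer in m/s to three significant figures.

0.648 m/s

v̄ = (0.846 + 0.450) / 2 = 0.6480 m/s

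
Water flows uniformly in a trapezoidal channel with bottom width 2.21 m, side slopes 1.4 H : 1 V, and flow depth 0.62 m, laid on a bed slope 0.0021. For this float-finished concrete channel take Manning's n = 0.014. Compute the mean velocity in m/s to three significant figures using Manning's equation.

A = (b + z·y)·y = (2.21 + 1.4×0.62)×0.62 = 1.908 m²
P = b + 2y√(1+z²) = 2.21 + 2×0.62×√(1+1.4²) = 4.343 m
R = A/P = 1.908/4.343 = 0.4394 m
Q = (1/n)·A·R^(2/3)·S^(1/2) = (1/0.014) × 1.908 × 0.4394^(2/3) × 0.0021^(1/2) = 3.610 m³/s
V = Q/A = 3.610/1.908 = 1.892 m/s

1.89 m/s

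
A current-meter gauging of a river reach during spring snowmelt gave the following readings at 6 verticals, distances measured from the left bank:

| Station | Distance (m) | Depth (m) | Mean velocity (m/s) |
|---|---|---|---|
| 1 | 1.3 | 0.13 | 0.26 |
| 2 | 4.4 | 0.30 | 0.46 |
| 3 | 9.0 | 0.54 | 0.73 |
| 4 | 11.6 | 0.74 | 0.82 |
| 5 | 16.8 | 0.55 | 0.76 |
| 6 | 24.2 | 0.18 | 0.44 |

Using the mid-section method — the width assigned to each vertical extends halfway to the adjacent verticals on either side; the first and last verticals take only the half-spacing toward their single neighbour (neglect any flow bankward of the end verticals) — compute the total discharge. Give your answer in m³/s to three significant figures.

7.30 m³/s

w_1 = (4.4 − 1.3)/2 = 1.55 m; q_1 = 0.26 × 0.13 × 1.55 = 0.05239 m³/s
w_2 = (9.0 − 1.3)/2 = 3.85 m; q_2 = 0.46 × 0.30 × 3.85 = 0.5313 m³/s
w_3 = (11.6 − 4.4)/2 = 3.6 m; q_3 = 0.73 × 0.54 × 3.6 = 1.419 m³/s
w_4 = (16.8 − 9.0)/2 = 3.9 m; q_4 = 0.82 × 0.74 × 3.9 = 2.367 m³/s
w_5 = (24.2 − 11.6)/2 = 6.3 m; q_5 = 0.76 × 0.55 × 6.3 = 2.633 m³/s
w_6 = (24.2 − 16.8)/2 = 3.7 m; q_6 = 0.44 × 0.18 × 3.7 = 0.2930 m³/s
Q = Σ qᵢ = 7.296 m³/s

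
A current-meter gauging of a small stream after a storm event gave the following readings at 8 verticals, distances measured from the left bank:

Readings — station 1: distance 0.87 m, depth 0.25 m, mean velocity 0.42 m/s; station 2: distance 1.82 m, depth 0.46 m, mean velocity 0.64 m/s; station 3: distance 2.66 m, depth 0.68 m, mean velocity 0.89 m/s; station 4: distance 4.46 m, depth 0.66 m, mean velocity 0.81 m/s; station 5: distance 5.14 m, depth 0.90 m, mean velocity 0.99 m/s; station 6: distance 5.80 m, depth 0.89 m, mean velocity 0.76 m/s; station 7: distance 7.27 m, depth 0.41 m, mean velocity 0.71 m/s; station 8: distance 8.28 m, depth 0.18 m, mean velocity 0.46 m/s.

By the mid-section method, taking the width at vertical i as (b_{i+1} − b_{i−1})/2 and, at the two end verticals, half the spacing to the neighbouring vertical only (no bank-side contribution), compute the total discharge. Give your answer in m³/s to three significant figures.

3.50 m³/s

w_1 = (1.82 − 0.87)/2 = 0.475 m; q_1 = 0.42 × 0.25 × 0.475 = 0.04988 m³/s
w_2 = (2.66 − 0.87)/2 = 0.895 m; q_2 = 0.64 × 0.46 × 0.895 = 0.2635 m³/s
w_3 = (4.46 − 1.82)/2 = 1.32 m; q_3 = 0.89 × 0.68 × 1.32 = 0.7989 m³/s
w_4 = (5.14 − 2.66)/2 = 1.24 m; q_4 = 0.81 × 0.66 × 1.24 = 0.6629 m³/s
w_5 = (5.80 − 4.46)/2 = 0.67 m; q_5 = 0.99 × 0.90 × 0.67 = 0.5970 m³/s
w_6 = (7.27 − 5.14)/2 = 1.065 m; q_6 = 0.76 × 0.89 × 1.065 = 0.7204 m³/s
w_7 = (8.28 − 5.80)/2 = 1.24 m; q_7 = 0.71 × 0.41 × 1.24 = 0.3610 m³/s
w_8 = (8.28 − 7.27)/2 = 0.505 m; q_8 = 0.46 × 0.18 × 0.505 = 0.04181 m³/s
Q = Σ qᵢ = 3.495 m³/s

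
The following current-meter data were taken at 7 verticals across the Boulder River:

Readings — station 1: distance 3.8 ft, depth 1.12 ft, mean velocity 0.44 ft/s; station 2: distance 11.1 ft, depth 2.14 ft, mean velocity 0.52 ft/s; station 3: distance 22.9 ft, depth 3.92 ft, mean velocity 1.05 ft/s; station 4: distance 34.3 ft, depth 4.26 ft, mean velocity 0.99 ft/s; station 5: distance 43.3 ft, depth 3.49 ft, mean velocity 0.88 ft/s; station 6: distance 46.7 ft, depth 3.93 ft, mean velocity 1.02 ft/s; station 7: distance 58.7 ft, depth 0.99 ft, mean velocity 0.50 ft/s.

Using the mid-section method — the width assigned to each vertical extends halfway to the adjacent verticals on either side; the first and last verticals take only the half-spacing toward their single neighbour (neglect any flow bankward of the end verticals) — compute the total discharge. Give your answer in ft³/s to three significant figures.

w_1 = (11.1 − 3.8)/2 = 3.65 ft; q_1 = 0.44 × 1.12 × 3.65 = 1.799 ft³/s
w_2 = (22.9 − 3.8)/2 = 9.55 ft; q_2 = 0.52 × 2.14 × 9.55 = 10.63 ft³/s
w_3 = (34.3 − 11.1)/2 = 11.6 ft; q_3 = 1.05 × 3.92 × 11.6 = 47.75 ft³/s
w_4 = (43.3 − 22.9)/2 = 10.2 ft; q_4 = 0.99 × 4.26 × 10.2 = 43.02 ft³/s
w_5 = (46.7 − 34.3)/2 = 6.2 ft; q_5 = 0.88 × 3.49 × 6.2 = 19.04 ft³/s
w_6 = (58.7 − 43.3)/2 = 7.7 ft; q_6 = 1.02 × 3.93 × 7.7 = 30.87 ft³/s
w_7 = (58.7 − 46.7)/2 = 6 ft; q_7 = 0.50 × 0.99 × 6 = 2.970 ft³/s
Q = Σ qᵢ = 156.1 ft³/s

156 ft³/s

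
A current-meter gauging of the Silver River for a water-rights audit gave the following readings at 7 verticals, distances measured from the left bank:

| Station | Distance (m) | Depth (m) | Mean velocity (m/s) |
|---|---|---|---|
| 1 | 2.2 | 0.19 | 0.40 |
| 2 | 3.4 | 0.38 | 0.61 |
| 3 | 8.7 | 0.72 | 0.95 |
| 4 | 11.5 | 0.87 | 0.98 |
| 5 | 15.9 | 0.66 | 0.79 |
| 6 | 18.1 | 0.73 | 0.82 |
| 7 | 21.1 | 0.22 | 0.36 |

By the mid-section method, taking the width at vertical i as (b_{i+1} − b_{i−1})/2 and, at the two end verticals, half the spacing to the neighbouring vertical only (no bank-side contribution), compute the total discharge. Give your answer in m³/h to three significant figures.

36100 m³/h

w_1 = (3.4 − 2.2)/2 = 0.6 m; q_1 = 0.40 × 0.19 × 0.6 = 0.04560 m³/s
w_2 = (8.7 − 2.2)/2 = 3.25 m; q_2 = 0.61 × 0.38 × 3.25 = 0.7534 m³/s
w_3 = (11.5 − 3.4)/2 = 4.05 m; q_3 = 0.95 × 0.72 × 4.05 = 2.770 m³/s
w_4 = (15.9 − 8.7)/2 = 3.6 m; q_4 = 0.98 × 0.87 × 3.6 = 3.069 m³/s
w_5 = (18.1 − 11.5)/2 = 3.3 m; q_5 = 0.79 × 0.66 × 3.3 = 1.721 m³/s
w_6 = (21.1 − 15.9)/2 = 2.6 m; q_6 = 0.82 × 0.73 × 2.6 = 1.556 m³/s
w_7 = (21.1 − 18.1)/2 = 1.5 m; q_7 = 0.36 × 0.22 × 1.5 = 0.1188 m³/s
Q = Σ qᵢ = 10.03 m³/s
= 10.03 × 3600 = 36120 m³/h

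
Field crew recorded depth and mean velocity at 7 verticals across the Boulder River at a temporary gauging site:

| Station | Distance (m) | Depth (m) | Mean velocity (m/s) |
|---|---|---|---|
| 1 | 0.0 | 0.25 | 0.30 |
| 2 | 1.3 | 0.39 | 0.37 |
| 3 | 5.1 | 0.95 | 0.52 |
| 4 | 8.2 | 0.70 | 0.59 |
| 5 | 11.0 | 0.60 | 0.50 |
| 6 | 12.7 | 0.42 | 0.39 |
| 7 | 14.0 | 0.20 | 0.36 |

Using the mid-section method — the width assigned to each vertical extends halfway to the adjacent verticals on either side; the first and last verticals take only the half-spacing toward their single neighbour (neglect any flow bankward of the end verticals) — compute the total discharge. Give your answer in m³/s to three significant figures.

4.31 m³/s

w_1 = (1.3 − 0.0)/2 = 0.65 m; q_1 = 0.30 × 0.25 × 0.65 = 0.04875 m³/s
w_2 = (5.1 − 0.0)/2 = 2.55 m; q_2 = 0.37 × 0.39 × 2.55 = 0.3680 m³/s
w_3 = (8.2 − 1.3)/2 = 3.45 m; q_3 = 0.52 × 0.95 × 3.45 = 1.704 m³/s
w_4 = (11.0 − 5.1)/2 = 2.95 m; q_4 = 0.59 × 0.70 × 2.95 = 1.218 m³/s
w_5 = (12.7 − 8.2)/2 = 2.25 m; q_5 = 0.50 × 0.60 × 2.25 = 0.6750 m³/s
w_6 = (14.0 − 11.0)/2 = 1.5 m; q_6 = 0.39 × 0.42 × 1.5 = 0.2457 m³/s
w_7 = (14.0 − 12.7)/2 = 0.65 m; q_7 = 0.36 × 0.20 × 0.65 = 0.04680 m³/s
Q = Σ qᵢ = 4.307 m³/s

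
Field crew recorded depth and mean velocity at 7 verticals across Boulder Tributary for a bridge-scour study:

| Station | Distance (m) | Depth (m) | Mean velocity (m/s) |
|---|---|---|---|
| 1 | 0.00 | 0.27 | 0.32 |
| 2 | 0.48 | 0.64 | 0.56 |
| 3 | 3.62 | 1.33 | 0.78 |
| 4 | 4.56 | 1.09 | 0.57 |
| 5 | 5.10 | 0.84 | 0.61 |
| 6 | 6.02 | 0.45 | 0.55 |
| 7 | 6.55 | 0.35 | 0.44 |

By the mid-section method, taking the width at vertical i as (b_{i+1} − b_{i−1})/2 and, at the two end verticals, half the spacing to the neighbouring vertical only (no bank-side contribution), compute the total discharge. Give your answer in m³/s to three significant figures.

w_1 = (0.48 − 0.00)/2 = 0.24 m; q_1 = 0.32 × 0.27 × 0.24 = 0.02074 m³/s
w_2 = (3.62 − 0.00)/2 = 1.81 m; q_2 = 0.56 × 0.64 × 1.81 = 0.6487 m³/s
w_3 = (4.56 − 0.48)/2 = 2.04 m; q_3 = 0.78 × 1.33 × 2.04 = 2.116 m³/s
w_4 = (5.10 − 3.62)/2 = 0.74 m; q_4 = 0.57 × 1.09 × 0.74 = 0.4598 m³/s
w_5 = (6.02 − 4.56)/2 = 0.73 m; q_5 = 0.61 × 0.84 × 0.73 = 0.3741 m³/s
w_6 = (6.55 − 5.10)/2 = 0.725 m; q_6 = 0.55 × 0.45 × 0.725 = 0.1794 m³/s
w_7 = (6.55 − 6.02)/2 = 0.265 m; q_7 = 0.44 × 0.35 × 0.265 = 0.04081 m³/s
Q = Σ qᵢ = 3.840 m³/s

3.84 m³/s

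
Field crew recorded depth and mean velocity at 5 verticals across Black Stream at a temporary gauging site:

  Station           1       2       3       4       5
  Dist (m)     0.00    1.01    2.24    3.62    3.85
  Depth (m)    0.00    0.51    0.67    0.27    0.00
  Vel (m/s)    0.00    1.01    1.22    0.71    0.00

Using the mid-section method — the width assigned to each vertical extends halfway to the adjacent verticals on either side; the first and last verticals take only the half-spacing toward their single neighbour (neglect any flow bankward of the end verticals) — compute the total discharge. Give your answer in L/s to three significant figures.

1800 L/s

w_2 = (2.24 − 0.00)/2 = 1.12 m; q_2 = 1.01 × 0.51 × 1.12 = 0.5769 m³/s
w_3 = (3.62 − 1.01)/2 = 1.305 m; q_3 = 1.22 × 0.67 × 1.305 = 1.067 m³/s
w_4 = (3.85 − 2.24)/2 = 0.805 m; q_4 = 0.71 × 0.27 × 0.805 = 0.1543 m³/s
Stations 1, 5 contribute zero (depth or velocity is 0).
Q = Σ qᵢ = 1.798 m³/s
= 1.798 × 1000 = 1798 L/s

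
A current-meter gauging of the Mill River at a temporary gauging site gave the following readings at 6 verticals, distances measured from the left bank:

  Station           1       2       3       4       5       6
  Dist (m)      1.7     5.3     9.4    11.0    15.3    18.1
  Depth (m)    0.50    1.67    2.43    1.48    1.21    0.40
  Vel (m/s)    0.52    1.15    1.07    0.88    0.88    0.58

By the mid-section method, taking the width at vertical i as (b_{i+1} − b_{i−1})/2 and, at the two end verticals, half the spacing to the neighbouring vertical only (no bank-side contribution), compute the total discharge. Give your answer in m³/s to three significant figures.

23.2 m³/s

w_1 = (5.3 − 1.7)/2 = 1.8 m; q_1 = 0.52 × 0.50 × 1.8 = 0.4680 m³/s
w_2 = (9.4 − 1.7)/2 = 3.85 m; q_2 = 1.15 × 1.67 × 3.85 = 7.394 m³/s
w_3 = (11.0 − 5.3)/2 = 2.85 m; q_3 = 1.07 × 2.43 × 2.85 = 7.410 m³/s
w_4 = (15.3 − 9.4)/2 = 2.95 m; q_4 = 0.88 × 1.48 × 2.95 = 3.842 m³/s
w_5 = (18.1 − 11.0)/2 = 3.55 m; q_5 = 0.88 × 1.21 × 3.55 = 3.780 m³/s
w_6 = (18.1 − 15.3)/2 = 1.4 m; q_6 = 0.58 × 0.40 × 1.4 = 0.3248 m³/s
Q = Σ qᵢ = 23.22 m³/s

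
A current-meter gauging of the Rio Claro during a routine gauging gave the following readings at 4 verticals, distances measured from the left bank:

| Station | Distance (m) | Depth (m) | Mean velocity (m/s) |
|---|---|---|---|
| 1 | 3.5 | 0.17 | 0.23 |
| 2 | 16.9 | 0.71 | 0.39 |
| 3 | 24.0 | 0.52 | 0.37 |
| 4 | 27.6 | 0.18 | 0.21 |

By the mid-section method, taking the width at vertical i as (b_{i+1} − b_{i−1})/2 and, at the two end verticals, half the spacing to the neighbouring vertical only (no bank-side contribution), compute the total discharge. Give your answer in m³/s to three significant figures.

4.20 m³/s

w_1 = (16.9 − 3.5)/2 = 6.7 m; q_1 = 0.23 × 0.17 × 6.7 = 0.2620 m³/s
w_2 = (24.0 − 3.5)/2 = 10.25 m; q_2 = 0.39 × 0.71 × 10.25 = 2.838 m³/s
w_3 = (27.6 − 16.9)/2 = 5.35 m; q_3 = 0.37 × 0.52 × 5.35 = 1.029 m³/s
w_4 = (27.6 − 24.0)/2 = 1.8 m; q_4 = 0.21 × 0.18 × 1.8 = 0.06804 m³/s
Q = Σ qᵢ = 4.198 m³/s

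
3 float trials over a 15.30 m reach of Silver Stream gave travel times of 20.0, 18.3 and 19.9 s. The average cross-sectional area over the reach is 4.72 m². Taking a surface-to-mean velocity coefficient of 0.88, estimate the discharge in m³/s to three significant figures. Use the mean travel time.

3.28 m³/s

t̄ = (20.0 + 18.3 + 19.9) / 3 = 19.4 s
v_surface = L / t̄ = 15.30 / 19.4 = 0.7887 m/s
v_mean = 0.88 × 0.7887 = 0.6940 m/s
Q = A × v_mean = 4.72 × 0.6940 = 3.276 m³/s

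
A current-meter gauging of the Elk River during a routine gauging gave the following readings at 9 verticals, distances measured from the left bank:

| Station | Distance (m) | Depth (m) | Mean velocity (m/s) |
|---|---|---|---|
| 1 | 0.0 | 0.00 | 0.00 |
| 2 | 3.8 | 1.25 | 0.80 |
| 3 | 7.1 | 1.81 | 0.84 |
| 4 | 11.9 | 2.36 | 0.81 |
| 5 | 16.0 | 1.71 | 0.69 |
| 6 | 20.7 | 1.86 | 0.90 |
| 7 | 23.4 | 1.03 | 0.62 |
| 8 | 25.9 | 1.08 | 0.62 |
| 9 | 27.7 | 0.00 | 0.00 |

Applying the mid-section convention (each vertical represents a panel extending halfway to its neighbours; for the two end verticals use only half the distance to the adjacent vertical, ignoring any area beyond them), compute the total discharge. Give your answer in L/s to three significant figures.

w_2 = (7.1 − 0.0)/2 = 3.55 m; q_2 = 0.80 × 1.25 × 3.55 = 3.550 m³/s
w_3 = (11.9 − 3.8)/2 = 4.05 m; q_3 = 0.84 × 1.81 × 4.05 = 6.158 m³/s
w_4 = (16.0 − 7.1)/2 = 4.45 m; q_4 = 0.81 × 2.36 × 4.45 = 8.507 m³/s
w_5 = (20.7 − 11.9)/2 = 4.4 m; q_5 = 0.69 × 1.71 × 4.4 = 5.192 m³/s
w_6 = (23.4 − 16.0)/2 = 3.7 m; q_6 = 0.90 × 1.86 × 3.7 = 6.194 m³/s
w_7 = (25.9 − 20.7)/2 = 2.6 m; q_7 = 0.62 × 1.03 × 2.6 = 1.660 m³/s
w_8 = (27.7 − 23.4)/2 = 2.15 m; q_8 = 0.62 × 1.08 × 2.15 = 1.440 m³/s
Stations 1, 9 contribute zero (depth or velocity is 0).
Q = Σ qᵢ = 32.70 m³/s
= 32.70 × 1000 = 32700 L/s

32700 L/s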